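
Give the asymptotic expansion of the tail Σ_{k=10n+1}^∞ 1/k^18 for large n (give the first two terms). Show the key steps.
Σ_{k>10n} 1/k^18 = 1/(17 · (10n)^17) − 1/(2 · (10n)^18) + O(1/(10n)^19)

Compare to the integral: ∫_{10n}^∞ x^(−18) dx = [−x^(−17)/17]_{10n}^∞ = 1/((18−1)·(10n)^17). The Euler-Maclaurin correction adds −f(10n)/2 = −1/(2·(10n)^18). Euler-Maclaurin then gives
  Σ_{k>10n} 1/k^18 = ∫_{10n}^∞ dx/x^18 − 1/(2·(10n)^18) + O(1/(10n)^19).
(Equivalently this is ζ(18) − Σ_{k≤10n} 1/k^18.)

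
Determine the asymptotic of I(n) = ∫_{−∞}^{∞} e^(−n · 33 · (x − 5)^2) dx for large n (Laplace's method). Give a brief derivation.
I(n) = sqrt(π/(33n))

Here φ(x) = 33 · (x − 5)^2 has its unique minimum at x* = 5 with φ(x*) = 0 and φ''(x*) = 66. Laplace's method gives
  I(n) ~ e^(−n φ(x*)) · sqrt(2π / (n · φ''(x*))) = sqrt(2π / (66n)) = sqrt(π/(33n)).
This is exact: substituting u = (x − 5)·sqrt(33n) gives I(n) = (1/sqrt(33n)) ∫_{−∞}^{∞} e^(−u^2) du = sqrt(π/(33n)).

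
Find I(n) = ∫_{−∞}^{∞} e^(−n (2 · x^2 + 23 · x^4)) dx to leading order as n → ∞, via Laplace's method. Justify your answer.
I(n) ~ sqrt(π/(2n))

φ(x) = 2 · x^2 + 23 · x^4 has its unique global minimum at x* = 0 (since φ'(x) = 4x + 92x^3 = 0 only at x = 0 for real x with both coefficients positive, and φ → ∞ as |x| → ∞). At x* = 0, φ(0) = 0 and φ''(0) = 4. Laplace's method then gives
  I(n) ~ sqrt(2π / (n · φ''(0))) · e^(−n φ(0)) = sqrt(2π / (4n)) = sqrt(π/(2n)).
The 23 · x^4 term contributes only at subleading order (an O(1/n) relative correction).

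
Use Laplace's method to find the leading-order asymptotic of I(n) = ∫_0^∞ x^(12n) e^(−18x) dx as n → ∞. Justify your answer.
I(n) ~ (sqrt(2π·12n) / 18) · (12n/(18e))^(12n)

Write the integrand as exp(12n ln x − 18x) and set f(x) = 12n ln x − 18x. Then f'(x) = 12n/x − 18 = 0 at x* = 12n/18, and f''(x*) = −12n/x*^2 = −18^2/(12n). Laplace's method (interior maximum) gives
  I(n) ~ e^(f(x*)) · sqrt(2π / |f''(x*)|)
        = exp(12n ln(12n/18) − 12n) · sqrt(2π · 12n / 18^2)
        = (12n/18)^(12n) e^(−12n) · sqrt(2π·12n) / 18
        = (sqrt(2π·12n) / 18) · (12n/(18e))^(12n).
This matches Γ(12n+1)/18^(12n+1) with Stirling applied to Γ.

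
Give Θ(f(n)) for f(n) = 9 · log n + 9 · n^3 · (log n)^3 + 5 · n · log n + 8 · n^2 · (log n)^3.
f(n) ∈ Θ(n^3 · (log n)^3)

Compare the terms by growth order. For large n, n^a · (log n)^b dominates n^a' · (log n)^b' iff a > a', or (a = a' and b > b'). Ranking the 4 terms shows the dominant one is 9 · n^3 · (log n)^3. Hence f(n) ∈ Θ(n^3 · (log n)^3).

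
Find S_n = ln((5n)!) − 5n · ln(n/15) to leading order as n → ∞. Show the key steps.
S_n ~ 5n · (ln 75 − 1) + O(ln n)

Stirling: ln((5n)!) = 5n ln(5n) − 5n + O(ln n).
  S_n = 5n ln(5n) − 5n − 5n ln(n/15) + O(ln n)
      = 5n ln(5n) − 5n ln n + 5n ln 15 − 5n + O(ln n)
      = 5n ln 5 + 5n ln 15 − 5n + O(ln n)
      = 5n (ln 75 − 1) + O(ln n).
Numerically ln(75) − 1 ≈ 3.3175.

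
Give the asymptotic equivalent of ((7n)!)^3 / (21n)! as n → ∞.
((7n)!)^3/(21n)! ~ ((2π·7n)^(2/2) / sqrt(3)) · 3^(−3·7n)  →  0

Write N = 7n. Stirling: N! ~ sqrt(2π N)(N/e)^N and (3N)! ~ sqrt(2π·3N)·(3N/e)^(3N).
  (N!)^3/(3N)! ~ (2π N)^(3/2) (N/e)^(3N) / [sqrt(2π·3N) (3N/e)^(3N)]
     = (2π N)^(3/2) / sqrt(2π·3N) · (N/(3N))^(3N)
     = (2π N)^((3−1)/2) / sqrt(3) · 3^(−3N).
Since 3^3 > 1, the factor 3^(−3N) decays exponentially, so the ratio → 0. Substituting N = 7n gives the stated form.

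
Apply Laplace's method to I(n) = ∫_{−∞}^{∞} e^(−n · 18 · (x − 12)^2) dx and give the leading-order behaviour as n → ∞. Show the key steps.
I(n) = sqrt(π/(18n))

Here φ(x) = 18 · (x − 12)^2 has its unique minimum at x* = 12 with φ(x*) = 0 and φ''(x*) = 36. Laplace's method gives
  I(n) ~ e^(−n φ(x*)) · sqrt(2π / (n · φ''(x*))) = sqrt(2π / (36n)) = sqrt(π/(18n)).
This is exact: substituting u = (x − 12)·sqrt(18n) gives I(n) = (1/sqrt(18n)) ∫_{−∞}^{∞} e^(−u^2) du = sqrt(π/(18n)).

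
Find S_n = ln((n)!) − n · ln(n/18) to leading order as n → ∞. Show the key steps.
S_n ~ n · (ln 18 − 1) + O(ln n)

Stirling: ln((n)!) = n ln(n) − n + O(ln n).
  S_n = n ln(n) − n − n ln(n/18) + O(ln n)
      = n ln(n) − n ln n + n ln 18 − n + O(ln n)
      = n ln 18 − n + O(ln n)
      = n (ln 18 − 1) + O(ln n).
Numerically ln(18) − 1 ≈ 1.8904.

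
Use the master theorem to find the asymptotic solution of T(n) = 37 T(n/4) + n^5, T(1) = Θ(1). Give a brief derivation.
T(n) = Θ(n^5)

log_4 37 ≈ 2.605. f(n) = n^5 dominates n^(log_4 37) since 5 > 2.605, and the regularity condition a·f(n/b) = 37·(n/4)^5 = (37/1024)·n^5 ≤ c·f(n) holds with c = 37/1024 ≈ 0.0361 < 1. So this is Case 3: T(n) = Θ(f(n)) = Θ(n^5).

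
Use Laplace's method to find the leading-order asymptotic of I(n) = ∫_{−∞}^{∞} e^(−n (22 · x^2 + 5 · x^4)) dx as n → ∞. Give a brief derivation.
I(n) ~ sqrt(π/(22n))

φ(x) = 22 · x^2 + 5 · x^4 has its unique global minimum at x* = 0 (since φ'(x) = 44x + 20x^3 = 0 only at x = 0 for real x with both coefficients positive, and φ → ∞ as |x| → ∞). At x* = 0, φ(0) = 0 and φ''(0) = 44. Laplace's method then gives
  I(n) ~ sqrt(2π / (n · φ''(0))) · e^(−n φ(0)) = sqrt(2π / (44n)) = sqrt(π/(22n)).
The 5 · x^4 term contributes only at subleading order (an O(1/n) relative correction).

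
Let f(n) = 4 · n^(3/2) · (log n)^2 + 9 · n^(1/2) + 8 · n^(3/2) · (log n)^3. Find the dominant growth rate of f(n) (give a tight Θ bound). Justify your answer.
f(n) ∈ Θ(n^(3/2) · (log n)^3)

Compare the terms by growth order. For large n, n^a · (log n)^b dominates n^a' · (log n)^b' iff a > a', or (a = a' and b > b'). Ranking the 3 terms shows the dominant one is 8 · n^(3/2) · (log n)^3. Hence f(n) ∈ Θ(n^(3/2) · (log n)^3).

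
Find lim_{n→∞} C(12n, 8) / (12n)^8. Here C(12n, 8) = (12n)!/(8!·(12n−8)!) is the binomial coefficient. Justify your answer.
lim = 1/8! = 1/40320

With N = 12n → ∞: C(N, 8) / N^8 = [N(N−1)…(N−7)] / (8! · N^8) = (1/8!) · 1 · (1 − 1/(12n)) · … · (1 − 7/(12n)). Each factor → 1 as N → ∞, so the limit is 1/8! = 1/40320.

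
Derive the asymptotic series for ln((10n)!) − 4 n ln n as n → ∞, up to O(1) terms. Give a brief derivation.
ln((10n)!) − 4 n ln n = 6 n ln n + 10(ln 10 − 1) n + (1/2) ln(2π·10n) + O(1/n)

Stirling: ln((10n)!) = 10n ln(10n) − 10n + (1/2) ln(2π·10n) + O(1/n).
Expand 10n ln(10n) = 10n (ln n + ln 10) = 10n ln n + 10n ln 10.
Subtract 4n ln n: leading term is (10 − 4) n ln n = 6 n ln n. The next term is 10n ln 10 − 10n = 10(ln 10 − 1) n. Then the (1/2) ln(2π·10n) correction.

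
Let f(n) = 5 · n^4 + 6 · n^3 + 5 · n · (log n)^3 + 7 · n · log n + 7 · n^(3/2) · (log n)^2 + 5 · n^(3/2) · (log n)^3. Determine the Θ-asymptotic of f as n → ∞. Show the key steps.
f(n) ∈ Θ(n^4)

Compare the terms by growth order. For large n, n^a · (log n)^b dominates n^a' · (log n)^b' iff a > a', or (a = a' and b > b'). Ranking the 6 terms shows the dominant one is 5 · n^4. Hence f(n) ∈ Θ(n^4).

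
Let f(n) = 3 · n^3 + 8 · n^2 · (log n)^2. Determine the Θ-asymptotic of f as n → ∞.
f(n) ∈ Θ(n^3)

Compare the terms by growth order. For large n, n^a · (log n)^b dominates n^a' · (log n)^b' iff a > a', or (a = a' and b > b'). Ranking the 2 terms shows the dominant one is 3 · n^3. Hence f(n) ∈ Θ(n^3).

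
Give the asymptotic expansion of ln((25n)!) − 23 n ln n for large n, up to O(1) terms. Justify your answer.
ln((25n)!) − 23 n ln n = 2 n ln n + 25(ln 25 − 1) n + (1/2) ln(2π·25n) + O(1/n)

Stirling: ln((25n)!) = 25n ln(25n) − 25n + (1/2) ln(2π·25n) + O(1/n).
Expand 25n ln(25n) = 25n (ln n + ln 25) = 25n ln n + 25n ln 25.
Subtract 23n ln n: leading term is (25 − 23) n ln n = 2 n ln n. The next term is 25n ln 25 − 25n = 25(ln 25 − 1) n. Then the (1/2) ln(2π·25n) correction.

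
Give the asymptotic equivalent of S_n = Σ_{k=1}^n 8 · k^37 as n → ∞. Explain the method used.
S_n ~ 4 · n^38 / 19

By integral comparison (Euler-Maclaurin), Σ_{k=1}^n 8 · k^37 = 8 · ∫_0^n x^37 dx + O(n^37) = 8 · n^38/38 = 4 · n^38 / 19 + O(n^37). (Equivalently, Faulhaber's formula gives the same leading term.)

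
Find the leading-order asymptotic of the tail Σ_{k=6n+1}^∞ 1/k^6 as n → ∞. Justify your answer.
Σ_{k>6n} 1/k^6 ~ 1/(5 · (6n)^5)

Compare to the integral: ∫_{6n}^∞ x^(−6) dx = [−x^(−5)/5]_{6n}^∞ = 1/((6−1)·(6n)^5). Euler-Maclaurin then gives
  Σ_{k>6n} 1/k^6 = ∫_{6n}^∞ dx/x^6 − 1/(2·(6n)^6) + O(1/(6n)^7).
(Equivalently this is ζ(6) − Σ_{k≤6n} 1/k^6.)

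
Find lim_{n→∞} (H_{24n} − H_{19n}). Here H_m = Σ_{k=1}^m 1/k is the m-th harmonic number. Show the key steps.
lim = ln(24/19)

Euler-Maclaurin gives H_m = ln m + γ + 1/(2m) + O(1/m^2). The γ and O(1/m) terms cancel in the difference:
  H_{24n} − H_{19n} = ln(24n) − ln(19n) + O(1/n) = ln(24/19) + O(1/n).
Hence the limit is ln(24/19).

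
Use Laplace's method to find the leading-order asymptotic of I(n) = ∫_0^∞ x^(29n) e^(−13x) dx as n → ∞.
I(n) ~ (sqrt(2π·29n) / 13) · (29n/(13e))^(29n)

Write the integrand as exp(29n ln x − 13x) and set f(x) = 29n ln x − 13x. Then f'(x) = 29n/x − 13 = 0 at x* = 29n/13, and f''(x*) = −29n/x*^2 = −13^2/(29n). Laplace's method (interior maximum) gives
  I(n) ~ e^(f(x*)) · sqrt(2π / |f''(x*)|)
        = exp(29n ln(29n/13) − 29n) · sqrt(2π · 29n / 13^2)
        = (29n/13)^(29n) e^(−29n) · sqrt(2π·29n) / 13
        = (sqrt(2π·29n) / 13) · (29n/(13e))^(29n).
This matches Γ(29n+1)/13^(29n+1) with Stirling applied to Γ.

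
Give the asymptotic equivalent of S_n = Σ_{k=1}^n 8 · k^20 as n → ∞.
S_n ~ 8 · n^21 / 21

By integral comparison (Euler-Maclaurin), Σ_{k=1}^n 8 · k^20 = 8 · ∫_0^n x^20 dx + O(n^20) = 8 · n^21/21 + O(n^20). (Equivalently, Faulhaber's formula gives the same leading term.)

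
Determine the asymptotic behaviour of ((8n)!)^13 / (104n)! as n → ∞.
((8n)!)^13/(104n)! ~ ((2π·8n)^(12/2) / sqrt(13)) · 13^(−13·8n)  →  0

Write N = 8n. Stirling: N! ~ sqrt(2π N)(N/e)^N and (13N)! ~ sqrt(2π·13N)·(13N/e)^(13N).
  (N!)^13/(13N)! ~ (2π N)^(13/2) (N/e)^(13N) / [sqrt(2π·13N) (13N/e)^(13N)]
     = (2π N)^(13/2) / sqrt(2π·13N) · (N/(13N))^(13N)
     = (2π N)^((13−1)/2) / sqrt(13) · 13^(−13N).
Since 13^13 > 1, the factor 13^(−13N) decays exponentially, so the ratio → 0. Substituting N = 8n gives the stated form.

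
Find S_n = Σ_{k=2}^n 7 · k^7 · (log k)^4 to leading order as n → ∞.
S_n ~ 7 · n^8 · (log n)^4 / 8

By integral comparison, S_n = ∫_1^n 7 · x^7 · (log x)^4 dx + O(n^7 · (log n)^4). For the integral, the leading term of ∫_1^n x^7 (log x)^4 dx is n^8/8 · (log n)^4 (by repeated integration by parts; each step lowers the log-exponent and produces a relatively O(1/log n) correction). Hence S_n ~ 7 · n^8 · (log n)^4 / 8.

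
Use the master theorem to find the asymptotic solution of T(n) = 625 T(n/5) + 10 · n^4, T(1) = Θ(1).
T(n) = Θ(n^4 log n)

log_5 625 = 4, and f(n) = 10 · n^4 = Θ(n^(log_5 625)). This is Case 2 of the master theorem: T(n) = Θ(f(n) · log n) = Θ(n^4 log n).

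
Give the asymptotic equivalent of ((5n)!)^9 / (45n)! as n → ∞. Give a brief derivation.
((5n)!)^9/(45n)! ~ ((2π·5n)^(8/2) / 3) · 9^(−9·5n)  →  0

Write N = 5n. Stirling: N! ~ sqrt(2π N)(N/e)^N and (9N)! ~ sqrt(2π·9N)·(9N/e)^(9N).
  (N!)^9/(9N)! ~ (2π N)^(9/2) (N/e)^(9N) / [sqrt(2π·9N) (9N/e)^(9N)]
     = (2π N)^(9/2) / sqrt(2π·9N) · (N/(9N))^(9N)
     = (2π N)^((9−1)/2) / 3 · 9^(−9N).
Since 9^9 > 1, the factor 9^(−9N) decays exponentially, so the ratio → 0. Substituting N = 5n gives the stated form.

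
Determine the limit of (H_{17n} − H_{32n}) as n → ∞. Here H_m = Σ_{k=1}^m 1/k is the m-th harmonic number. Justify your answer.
lim = ln(17/32)

Euler-Maclaurin gives H_m = ln m + γ + 1/(2m) + O(1/m^2). The γ and O(1/m) terms cancel in the difference:
  H_{17n} − H_{32n} = ln(17n) − ln(32n) + O(1/n) = ln(17/32) + O(1/n).
Hence the limit is ln(17/32).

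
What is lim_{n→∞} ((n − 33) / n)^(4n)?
lim = e^(−132)

Rewrite as (1 − 33/n)^(4n). By the standard limit (1 + x/n)^n → e^x, we have (1 − 33/n)^n → e^(−33), and raising to the 4th power gives e^(−132).
More precisely, ln[(1 − 33/n)^(4n)] = 4n · ln(1 − 33/n) = 4n · (-33/n + O(1/n^2)) = -132 + O(1/n) → -132.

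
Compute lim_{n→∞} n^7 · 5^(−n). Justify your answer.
lim = 0

Exponentials with base > 1 dominate every fixed polynomial: for any fixed c, n^c / 5^n → 0 as n → ∞ (e.g. by the ratio test, or by writing 5^n = e^(n ln 5) and noting e^(n ln 5) / n^c → ∞). Hence n^7 · 5^(−n) = n^7 / 5^n → 0.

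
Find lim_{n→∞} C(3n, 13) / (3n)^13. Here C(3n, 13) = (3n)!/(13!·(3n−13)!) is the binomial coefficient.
lim = 1/13! = 1/6227020800

With N = 3n → ∞: C(N, 13) / N^13 = [N(N−1)…(N−12)] / (13! · N^13) = (1/13!) · 1 · (1 − 1/(3n)) · … · (1 − 12/(3n)). Each factor → 1 as N → ∞, so the limit is 1/13! = 1/6227020800.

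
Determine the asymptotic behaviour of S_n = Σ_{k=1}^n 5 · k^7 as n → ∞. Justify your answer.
S_n ~ 5 · n^8 / 8

By integral comparison (Euler-Maclaurin), Σ_{k=1}^n 5 · k^7 = 5 · ∫_0^n x^7 dx + O(n^7) = 5 · n^8/8 + O(n^7). (Equivalently, Faulhaber's formula gives the same leading term.)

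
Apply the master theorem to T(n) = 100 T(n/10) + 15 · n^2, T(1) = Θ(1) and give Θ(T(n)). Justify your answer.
T(n) = Θ(n^2 log n)

log_10 100 = 2, and f(n) = 15 · n^2 = Θ(n^(log_10 100)). This is Case 2 of the master theorem: T(n) = Θ(f(n) · log n) = Θ(n^2 log n).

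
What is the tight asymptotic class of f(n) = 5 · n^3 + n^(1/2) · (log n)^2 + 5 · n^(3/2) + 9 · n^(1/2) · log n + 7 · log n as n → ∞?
f(n) ∈ Θ(n^3)

Compare the terms by growth order. For large n, n^a · (log n)^b dominates n^a' · (log n)^b' iff a > a', or (a = a' and b > b'). Ranking the 5 terms shows the dominant one is 5 · n^3. Hence f(n) ∈ Θ(n^3).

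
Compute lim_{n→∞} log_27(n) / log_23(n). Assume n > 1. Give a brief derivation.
lim = ln(23) / ln(27) = log_27(23)

Change of base: log_27(n) = ln n / ln 27 and log_23(n) = ln n / ln 23. The ratio is (ln n / ln 27) · (ln 23 / ln n) = ln 23 / ln 27, a constant independent of n. So the limit is ln 23 / ln 27 = log_27(23).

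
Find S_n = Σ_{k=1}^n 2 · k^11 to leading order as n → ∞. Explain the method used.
S_n ~ n^12 / 6

By integral comparison (Euler-Maclaurin), Σ_{k=1}^n 2 · k^11 = 2 · ∫_0^n x^11 dx + O(n^11) = 2 · n^12/12 = n^12 / 6 + O(n^11). (Equivalently, Faulhaber's formula gives the same leading term.)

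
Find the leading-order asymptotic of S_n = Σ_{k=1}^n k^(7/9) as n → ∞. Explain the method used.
S_n ~ (9/16) · n^(16/9)

Integral comparison: Σ_{k=1}^n k^(7/9) = ∫_0^n x^(7/9) dx + O(n^(7/9)). The integral is n^(1 + 7/9) / (1 + 7/9) = n^((7+9)/9) / ((7+9)/9) = (9/16) · n^(16/9).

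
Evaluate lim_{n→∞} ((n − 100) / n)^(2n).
lim = e^(−200)

Rewrite as (1 − 100/n)^(2n). By the standard limit (1 + x/n)^n → e^x, we have (1 − 100/n)^n → e^(−100), and raising to the 2nd power gives e^(−200).
More precisely, ln[(1 − 100/n)^(2n)] = 2n · ln(1 − 100/n) = 2n · (-100/n + O(1/n^2)) = -200 + O(1/n) → -200.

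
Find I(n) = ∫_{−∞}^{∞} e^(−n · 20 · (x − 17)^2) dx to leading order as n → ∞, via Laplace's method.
I(n) = sqrt(π/(20n))

Here φ(x) = 20 · (x − 17)^2 has its unique minimum at x* = 17 with φ(x*) = 0 and φ''(x*) = 40. Laplace's method gives
  I(n) ~ e^(−n φ(x*)) · sqrt(2π / (n · φ''(x*))) = sqrt(2π / (40n)) = sqrt(π/(20n)).
This is exact: substituting u = (x − 17)·sqrt(20n) gives I(n) = (1/sqrt(20n)) ∫_{−∞}^{∞} e^(−u^2) du = sqrt(π/(20n)).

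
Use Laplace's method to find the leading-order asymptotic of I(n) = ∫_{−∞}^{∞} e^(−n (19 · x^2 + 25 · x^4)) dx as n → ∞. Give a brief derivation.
I(n) ~ sqrt(π/(19n))

φ(x) = 19 · x^2 + 25 · x^4 has its unique global minimum at x* = 0 (since φ'(x) = 38x + 100x^3 = 0 only at x = 0 for real x with both coefficients positive, and φ → ∞ as |x| → ∞). At x* = 0, φ(0) = 0 and φ''(0) = 38. Laplace's method then gives
  I(n) ~ sqrt(2π / (n · φ''(0))) · e^(−n φ(0)) = sqrt(2π / (38n)) = sqrt(π/(19n)).
The 25 · x^4 term contributes only at subleading order (an O(1/n) relative correction).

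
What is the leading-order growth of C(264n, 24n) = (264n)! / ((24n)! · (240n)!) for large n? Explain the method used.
C(264n, 24n) ~ (285311670611/10000000000)^(24n) · sqrt(11/(20π·24n))

Write N = 24n. Apply Stirling to each factorial:
  (11N)! ~ sqrt(2π·11N) · (11N/e)^(11N),
  N! ~ sqrt(2π N) · (N/e)^N,
  (10N)! ~ sqrt(2π·10N) · (10N/e)^(10N).
The exponential factors combine to (11N)^(11N) / (N^N · (10N)^(10N)) = 11^(11N)/10^(10N) = (11^11/10^10)^N = (285311670611/10000000000)^N.
The square-root prefactors combine to sqrt(2π·11N) / (sqrt(2π N)·sqrt(2π·10N)) = sqrt(11 / (2π·10·N)) = sqrt(11/(20π·24n)).
Substituting N = 24n: C(264n, 24n) ~ (285311670611/10000000000)^(24n) · sqrt(11/(20π·24n)).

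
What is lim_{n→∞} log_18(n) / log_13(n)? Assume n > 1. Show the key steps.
lim = ln(13) / ln(18) = log_18(13)

Change of base: log_18(n) = ln n / ln 18 and log_13(n) = ln n / ln 13. The ratio is (ln n / ln 18) · (ln 13 / ln n) = ln 13 / ln 18, a constant independent of n. So the limit is ln 13 / ln 18 = log_18(13).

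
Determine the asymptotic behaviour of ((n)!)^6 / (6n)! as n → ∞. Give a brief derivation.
((n)!)^6/(6n)! ~ ((2π·n)^(5/2) / sqrt(6)) · 6^(−6·n)  →  0

Write N = n. Stirling: N! ~ sqrt(2π N)(N/e)^N and (6N)! ~ sqrt(2π·6N)·(6N/e)^(6N).
  (N!)^6/(6N)! ~ (2π N)^(6/2) (N/e)^(6N) / [sqrt(2π·6N) (6N/e)^(6N)]
     = (2π N)^(6/2) / sqrt(2π·6N) · (N/(6N))^(6N)
     = (2π N)^((6−1)/2) / sqrt(6) · 6^(−6N).
Since 6^6 > 1, the factor 6^(−6N) decays exponentially, so the ratio → 0. Substituting N = n gives the stated form.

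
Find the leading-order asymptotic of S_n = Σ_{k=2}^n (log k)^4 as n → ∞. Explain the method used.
S_n ~ n · (log n)^4

By integral comparison, S_n = ∫_1^n (log x)^4 dx + O((log n)^4). For the integral, the leading term of ∫_1^n (log x)^4 dx is n · (log n)^4 (by repeated integration by parts; each step lowers the log-exponent and produces a relatively O(1/log n) correction). Hence S_n ~ n · (log n)^4.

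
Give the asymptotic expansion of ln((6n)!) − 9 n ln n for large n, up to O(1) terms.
ln((6n)!) − 9 n ln n = −3 n ln n + 6(ln 6 − 1) n + (1/2) ln(2π·6n) + O(1/n)

Stirling: ln((6n)!) = 6n ln(6n) − 6n + (1/2) ln(2π·6n) + O(1/n).
Expand 6n ln(6n) = 6n (ln n + ln 6) = 6n ln n + 6n ln 6.
Subtract 9n ln n: leading term is (6 − 9) n ln n = −3 n ln n. The next term is 6n ln 6 − 6n = 6(ln 6 − 1) n. Then the (1/2) ln(2π·6n) correction.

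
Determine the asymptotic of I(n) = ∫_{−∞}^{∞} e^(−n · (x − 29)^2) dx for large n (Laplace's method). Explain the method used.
I(n) = sqrt(π/n)

Here φ(x) = (x − 29)^2 has its unique minimum at x* = 29 with φ(x*) = 0 and φ''(x*) = 2. Laplace's method gives
  I(n) ~ e^(−n φ(x*)) · sqrt(2π / (n · φ''(x*))) = sqrt(2π / (2n)) = sqrt(π/n).
This is exact: substituting u = (x − 29)·sqrt(n) gives I(n) = (1/sqrt(n)) ∫_{−∞}^{∞} e^(−u^2) du = sqrt(π/n).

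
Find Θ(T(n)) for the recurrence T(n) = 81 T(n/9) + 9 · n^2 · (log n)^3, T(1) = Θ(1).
T(n) = Θ(n^2 · (log n)^4)

Here log_9 81 = 2 and f(n) = 9 · n^2 · (log n)^3 = Θ(n^(log_9 81) · (log n)^3). This is the extended Case 2 of the master theorem (f matches the critical exponent up to log factors), giving T(n) = Θ(n^(log_9 81) · (log n)^(3+1)) = Θ(n^2 · (log n)^4).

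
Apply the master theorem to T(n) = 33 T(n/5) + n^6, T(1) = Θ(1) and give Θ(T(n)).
T(n) = Θ(n^6)

log_5 33 ≈ 2.173. f(n) = n^6 dominates n^(log_5 33) since 6 > 2.173, and the regularity condition a·f(n/b) = 33·(n/5)^6 = (33/15625)·n^6 ≤ c·f(n) holds with c = 33/15625 ≈ 0.00211 < 1. So this is Case 3: T(n) = Θ(f(n)) = Θ(n^6).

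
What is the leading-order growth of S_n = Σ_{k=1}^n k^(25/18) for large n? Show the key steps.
S_n ~ (18/43) · n^(43/18)

Integral comparison: Σ_{k=1}^n k^(25/18) = ∫_0^n x^(25/18) dx + O(n^(25/18)). The integral is n^(1 + 25/18) / (1 + 25/18) = n^((25+18)/18) / ((25+18)/18) = (18/43) · n^(43/18).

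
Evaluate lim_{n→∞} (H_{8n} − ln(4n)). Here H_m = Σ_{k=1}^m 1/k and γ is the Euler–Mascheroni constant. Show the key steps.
lim = ln 2 + γ

By Euler-Maclaurin, H_m = ln m + γ + O(1/m). So
  H_{8n} − ln(4n) = ln(8n) + γ − ln(4n) + O(1/n)
                       = ln(8/4) + γ + O(1/n).
Hence the limit is ln(8/4) + γ (= ln 2).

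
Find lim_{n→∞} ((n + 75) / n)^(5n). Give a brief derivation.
lim = e^375

Rewrite as (1 + 75/n)^(5n). By the standard limit (1 + x/n)^n → e^x, we have (1 + 75/n)^n → e^75, and raising to the 5th power gives e^375.
More precisely, ln[(1 + 75/n)^(5n)] = 5n · ln(1 + 75/n) = 5n · (75/n + O(1/n^2)) = 375 + O(1/n) → 375.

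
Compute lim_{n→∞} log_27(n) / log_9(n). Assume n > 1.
lim = ln(9) / ln(27) = log_27(9)

Change of base: log_27(n) = ln n / ln 27 and log_9(n) = ln n / ln 9. The ratio is (ln n / ln 27) · (ln 9 / ln n) = ln 9 / ln 27, a constant independent of n. So the limit is ln 9 / ln 27 = log_27(9).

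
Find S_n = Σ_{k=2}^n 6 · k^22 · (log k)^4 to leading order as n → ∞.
S_n ~ 6 · n^23 · (log n)^4 / 23

By integral comparison, S_n = ∫_1^n 6 · x^22 · (log x)^4 dx + O(n^22 · (log n)^4). For the integral, the leading term of ∫_1^n x^22 (log x)^4 dx is n^23/23 · (log n)^4 (by repeated integration by parts; each step lowers the log-exponent and produces a relatively O(1/log n) correction). Hence S_n ~ 6 · n^23 · (log n)^4 / 23.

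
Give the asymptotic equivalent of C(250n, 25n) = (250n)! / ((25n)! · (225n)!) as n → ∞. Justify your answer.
C(250n, 25n) ~ (10000000000/387420489)^(25n) · sqrt(5/(9π·25n))

Write N = 25n. Apply Stirling to each factorial:
  (10N)! ~ sqrt(2π·10N) · (10N/e)^(10N),
  N! ~ sqrt(2π N) · (N/e)^N,
  (9N)! ~ sqrt(2π·9N) · (9N/e)^(9N).
The exponential factors combine to (10N)^(10N) / (N^N · (9N)^(9N)) = 10^(10N)/9^(9N) = (10^10/9^9)^N = (10000000000/387420489)^N.
The square-root prefactors combine to sqrt(2π·10N) / (sqrt(2π N)·sqrt(2π·9N)) = sqrt(10 / (2π·9·N)) = sqrt(5/(9π·25n)).
Substituting N = 25n: C(250n, 25n) ~ (10000000000/387420489)^(25n) · sqrt(5/(9π·25n)).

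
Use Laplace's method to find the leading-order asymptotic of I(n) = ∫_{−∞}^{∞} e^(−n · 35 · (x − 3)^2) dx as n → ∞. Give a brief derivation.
I(n) = sqrt(π/(35n))

Here φ(x) = 35 · (x − 3)^2 has its unique minimum at x* = 3 with φ(x*) = 0 and φ''(x*) = 70. Laplace's method gives
  I(n) ~ e^(−n φ(x*)) · sqrt(2π / (n · φ''(x*))) = sqrt(2π / (70n)) = sqrt(π/(35n)).
This is exact: substituting u = (x − 3)·sqrt(35n) gives I(n) = (1/sqrt(35n)) ∫_{−∞}^{∞} e^(−u^2) du = sqrt(π/(35n)).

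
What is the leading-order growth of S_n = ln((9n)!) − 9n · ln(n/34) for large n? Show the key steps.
S_n ~ 9n · (ln 306 − 1) + O(ln n)

Stirling: ln((9n)!) = 9n ln(9n) − 9n + O(ln n).
  S_n = 9n ln(9n) − 9n − 9n ln(n/34) + O(ln n)
      = 9n ln(9n) − 9n ln n + 9n ln 34 − 9n + O(ln n)
      = 9n ln 9 + 9n ln 34 − 9n + O(ln n)
      = 9n (ln 306 − 1) + O(ln n).
Numerically ln(306) − 1 ≈ 4.7236.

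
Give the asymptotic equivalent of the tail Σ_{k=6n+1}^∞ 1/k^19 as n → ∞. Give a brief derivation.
Σ_{k>6n} 1/k^19 ~ 1/(18 · (6n)^18)

Compare to the integral: ∫_{6n}^∞ x^(−19) dx = [−x^(−18)/18]_{6n}^∞ = 1/((19−1)·(6n)^18). Euler-Maclaurin then gives
  Σ_{k>6n} 1/k^19 = ∫_{6n}^∞ dx/x^19 − 1/(2·(6n)^19) + O(1/(6n)^20).
(Equivalently this is ζ(19) − Σ_{k≤6n} 1/k^19.)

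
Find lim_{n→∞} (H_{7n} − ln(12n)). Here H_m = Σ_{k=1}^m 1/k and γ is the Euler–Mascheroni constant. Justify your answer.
lim = ln(7/12) + γ

By Euler-Maclaurin, H_m = ln m + γ + O(1/m). So
  H_{7n} − ln(12n) = ln(7n) + γ − ln(12n) + O(1/n)
                       = ln(7/12) + γ + O(1/n).
Hence the limit is ln(7/12) + γ.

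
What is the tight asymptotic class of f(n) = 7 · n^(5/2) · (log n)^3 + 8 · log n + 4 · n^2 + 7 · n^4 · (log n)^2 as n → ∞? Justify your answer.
f(n) ∈ Θ(n^4 · (log n)^2)

Compare the terms by growth order. For large n, n^a · (log n)^b dominates n^a' · (log n)^b' iff a > a', or (a = a' and b > b'). Ranking the 4 terms shows the dominant one is 7 · n^4 · (log n)^2. Hence f(n) ∈ Θ(n^4 · (log n)^2).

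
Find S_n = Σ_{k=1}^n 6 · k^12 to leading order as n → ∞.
S_n ~ 6 · n^13 / 13

By integral comparison (Euler-Maclaurin), Σ_{k=1}^n 6 · k^12 = 6 · ∫_0^n x^12 dx + O(n^12) = 6 · n^13/13 + O(n^12). (Equivalently, Faulhaber's formula gives the same leading term.)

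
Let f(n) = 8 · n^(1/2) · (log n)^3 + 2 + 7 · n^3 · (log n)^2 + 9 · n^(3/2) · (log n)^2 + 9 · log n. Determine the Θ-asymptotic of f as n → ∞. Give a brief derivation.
f(n) ∈ Θ(n^3 · (log n)^2)

Compare the terms by growth order. For large n, n^a · (log n)^b dominates n^a' · (log n)^b' iff a > a', or (a = a' and b > b'). Ranking the 5 terms shows the dominant one is 7 · n^3 · (log n)^2. Hence f(n) ∈ Θ(n^3 · (log n)^2).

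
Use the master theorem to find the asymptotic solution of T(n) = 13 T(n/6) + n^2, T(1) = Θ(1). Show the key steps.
T(n) = Θ(n^2)

log_6 13 ≈ 1.432. f(n) = n^2 dominates n^(log_6 13) since 2 > 1.432, and the regularity condition a·f(n/b) = 13·(n/6)^2 = (13/36)·n^2 ≤ c·f(n) holds with c = 13/36 ≈ 0.361 < 1. So this is Case 3: T(n) = Θ(f(n)) = Θ(n^2).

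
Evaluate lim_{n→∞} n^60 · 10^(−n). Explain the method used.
lim = 0

Exponentials with base > 1 dominate every fixed polynomial: for any fixed c, n^c / 10^n → 0 as n → ∞ (e.g. by the ratio test, or by writing 10^n = e^(n ln 10) and noting e^(n ln 10) / n^c → ∞). Hence n^60 · 10^(−n) = n^60 / 10^n → 0.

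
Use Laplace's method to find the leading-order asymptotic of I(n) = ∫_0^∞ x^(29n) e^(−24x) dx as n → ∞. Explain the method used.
I(n) ~ (sqrt(2π·29n) / 24) · (29n/(24e))^(29n)

Write the integrand as exp(29n ln x − 24x) and set f(x) = 29n ln x − 24x. Then f'(x) = 29n/x − 24 = 0 at x* = 29n/24, and f''(x*) = −29n/x*^2 = −24^2/(29n). Laplace's method (interior maximum) gives
  I(n) ~ e^(f(x*)) · sqrt(2π / |f''(x*)|)
        = exp(29n ln(29n/24) − 29n) · sqrt(2π · 29n / 24^2)
        = (29n/24)^(29n) e^(−29n) · sqrt(2π·29n) / 24
        = (sqrt(2π·29n) / 24) · (29n/(24e))^(29n).
This matches Γ(29n+1)/24^(29n+1) with Stirling applied to Γ.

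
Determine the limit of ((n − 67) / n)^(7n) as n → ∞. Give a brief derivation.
lim = e^(−469)

Rewrite as (1 − 67/n)^(7n). By the standard limit (1 + x/n)^n → e^x, we have (1 − 67/n)^n → e^(−67), and raising to the 7th power gives e^(−469).
More precisely, ln[(1 − 67/n)^(7n)] = 7n · ln(1 − 67/n) = 7n · (-67/n + O(1/n^2)) = -469 + O(1/n) → -469.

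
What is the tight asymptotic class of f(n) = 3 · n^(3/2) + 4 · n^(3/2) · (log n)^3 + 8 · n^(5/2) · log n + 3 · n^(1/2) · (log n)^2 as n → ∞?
f(n) ∈ Θ(n^(5/2) · log n)

Compare the terms by growth order. For large n, n^a · (log n)^b dominates n^a' · (log n)^b' iff a > a', or (a = a' and b > b'). Ranking the 4 terms shows the dominant one is 8 · n^(5/2) · log n. Hence f(n) ∈ Θ(n^(5/2) · log n).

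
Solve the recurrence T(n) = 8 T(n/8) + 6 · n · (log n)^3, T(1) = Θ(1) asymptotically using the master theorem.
T(n) = Θ(n · (log n)^4)

Here log_8 8 = 1 and f(n) = 6 · n · (log n)^3 = Θ(n^(log_8 8) · (log n)^3). This is the extended Case 2 of the master theorem (f matches the critical exponent up to log factors), giving T(n) = Θ(n^(log_8 8) · (log n)^(3+1)) = Θ(n · (log n)^4).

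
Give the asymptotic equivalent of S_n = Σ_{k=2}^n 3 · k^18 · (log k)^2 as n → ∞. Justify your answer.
S_n ~ 3 · n^19 · (log n)^2 / 19

By integral comparison, S_n = ∫_1^n 3 · x^18 · (log x)^2 dx + O(n^18 · (log n)^2). For the integral, the leading term of ∫_1^n x^18 (log x)^2 dx is n^19/19 · (log n)^2 (by repeated integration by parts; each step lowers the log-exponent and produces a relatively O(1/log n) correction). Hence S_n ~ 3 · n^19 · (log n)^2 / 19.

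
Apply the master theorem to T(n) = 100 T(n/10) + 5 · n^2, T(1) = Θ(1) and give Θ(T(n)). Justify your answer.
T(n) = Θ(n^2 log n)

log_10 100 = 2, and f(n) = 5 · n^2 = Θ(n^(log_10 100)). This is Case 2 of the master theorem: T(n) = Θ(f(n) · log n) = Θ(n^2 log n).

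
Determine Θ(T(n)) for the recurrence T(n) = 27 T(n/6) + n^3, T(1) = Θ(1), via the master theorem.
T(n) = Θ(n^3)

log_6 27 ≈ 1.839. f(n) = n^3 dominates n^(log_6 27) since 3 > 1.839, and the regularity condition a·f(n/b) = 27·(n/6)^3 = (27/216)·n^3 ≤ c·f(n) holds with c = 27/216 ≈ 0.125 < 1. So this is Case 3: T(n) = Θ(f(n)) = Θ(n^3).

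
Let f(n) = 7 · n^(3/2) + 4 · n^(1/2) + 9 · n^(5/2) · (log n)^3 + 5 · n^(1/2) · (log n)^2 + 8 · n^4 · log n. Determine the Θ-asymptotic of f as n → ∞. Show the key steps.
f(n) ∈ Θ(n^4 · log n)

Compare the terms by growth order. For large n, n^a · (log n)^b dominates n^a' · (log n)^b' iff a > a', or (a = a' and b > b'). Ranking the 5 terms shows the dominant one is 8 · n^4 · log n. Hence f(n) ∈ Θ(n^4 · log n).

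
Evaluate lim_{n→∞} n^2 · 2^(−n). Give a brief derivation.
lim = 0

Exponentials with base > 1 dominate every fixed polynomial: for any fixed c, n^c / 2^n → 0 as n → ∞ (e.g. by the ratio test, or by writing 2^n = e^(n ln 2) and noting e^(n ln 2) / n^c → ∞). Hence n^2 · 2^(−n) = n^2 / 2^n → 0.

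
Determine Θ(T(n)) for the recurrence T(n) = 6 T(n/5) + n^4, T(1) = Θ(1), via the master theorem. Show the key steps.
T(n) = Θ(n^4)

log_5 6 ≈ 1.113. f(n) = n^4 dominates n^(log_5 6) since 4 > 1.113, and the regularity condition a·f(n/b) = 6·(n/5)^4 = (6/625)·n^4 ≤ c·f(n) holds with c = 6/625 ≈ 0.0096 < 1. So this is Case 3: T(n) = Θ(f(n)) = Θ(n^4).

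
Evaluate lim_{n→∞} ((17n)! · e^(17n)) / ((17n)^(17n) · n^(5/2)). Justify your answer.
lim = 0

Stirling: (17n)! ~ sqrt(2π·17n) · (17n/e)^(17n). Hence
  (17n)! · e^(17n) / (17n)^(17n) ~ sqrt(2π·17n).
Dividing by n^(5/2): sqrt(2π·17n) / n^(5/2) = sqrt(2π·17) · n^((1−5)/2), so the expression behaves like sqrt(2π·17) · n^((1−5)/2) → 0.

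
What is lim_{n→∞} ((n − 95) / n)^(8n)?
lim = e^(−760)

Rewrite as (1 − 95/n)^(8n). By the standard limit (1 + x/n)^n → e^x, we have (1 − 95/n)^n → e^(−95), and raising to the 8th power gives e^(−760).
More precisely, ln[(1 − 95/n)^(8n)] = 8n · ln(1 − 95/n) = 8n · (-95/n + O(1/n^2)) = -760 + O(1/n) → -760.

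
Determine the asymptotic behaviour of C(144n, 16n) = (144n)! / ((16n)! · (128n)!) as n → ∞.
C(144n, 16n) ~ (387420489/16777216)^(16n) · sqrt(9/(16π·16n))

Write N = 16n. Apply Stirling to each factorial:
  (9N)! ~ sqrt(2π·9N) · (9N/e)^(9N),
  N! ~ sqrt(2π N) · (N/e)^N,
  (8N)! ~ sqrt(2π·8N) · (8N/e)^(8N).
The exponential factors combine to (9N)^(9N) / (N^N · (8N)^(8N)) = 9^(9N)/8^(8N) = (9^9/8^8)^N = (387420489/16777216)^N.
The square-root prefactors combine to sqrt(2π·9N) / (sqrt(2π N)·sqrt(2π·8N)) = sqrt(9 / (2π·8·N)) = sqrt(9/(16π·16n)).
Substituting N = 16n: C(144n, 16n) ~ (387420489/16777216)^(16n) · sqrt(9/(16π·16n)).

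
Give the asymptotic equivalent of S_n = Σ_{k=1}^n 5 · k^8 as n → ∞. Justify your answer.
S_n ~ 5 · n^9 / 9

By integral comparison (Euler-Maclaurin), Σ_{k=1}^n 5 · k^8 = 5 · ∫_0^n x^8 dx + O(n^8) = 5 · n^9/9 + O(n^8). (Equivalently, Faulhaber's formula gives the same leading term.)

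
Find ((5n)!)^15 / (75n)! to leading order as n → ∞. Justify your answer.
((5n)!)^15/(75n)! ~ ((2π·5n)^(14/2) / sqrt(15)) · 15^(−15·5n)  →  0

Write N = 5n. Stirling: N! ~ sqrt(2π N)(N/e)^N and (15N)! ~ sqrt(2π·15N)·(15N/e)^(15N).
  (N!)^15/(15N)! ~ (2π N)^(15/2) (N/e)^(15N) / [sqrt(2π·15N) (15N/e)^(15N)]
     = (2π N)^(15/2) / sqrt(2π·15N) · (N/(15N))^(15N)
     = (2π N)^((15−1)/2) / sqrt(15) · 15^(−15N).
Since 15^15 > 1, the factor 15^(−15N) decays exponentially, so the ratio → 0. Substituting N = 5n gives the stated form.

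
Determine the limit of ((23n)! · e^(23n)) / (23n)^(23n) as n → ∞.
lim = ∞

Stirling: (23n)! ~ sqrt(2π·23n) · (23n/e)^(23n). Hence
  (23n)! · e^(23n) / (23n)^(23n) ~ sqrt(2π·23n) = sqrt(2π·23) · sqrt(n) → ∞.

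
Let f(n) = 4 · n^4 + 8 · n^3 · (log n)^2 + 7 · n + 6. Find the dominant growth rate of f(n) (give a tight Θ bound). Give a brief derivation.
f(n) ∈ Θ(n^4)

Compare the terms by growth order. For large n, n^a · (log n)^b dominates n^a' · (log n)^b' iff a > a', or (a = a' and b > b'). Ranking the 4 terms shows the dominant one is 4 · n^4. Hence f(n) ∈ Θ(n^4).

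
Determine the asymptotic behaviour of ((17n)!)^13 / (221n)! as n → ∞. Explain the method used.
((17n)!)^13/(221n)! ~ ((2π·17n)^(12/2) / sqrt(13)) · 13^(−13·17n)  →  0

Write N = 17n. Stirling: N! ~ sqrt(2π N)(N/e)^N and (13N)! ~ sqrt(2π·13N)·(13N/e)^(13N).
  (N!)^13/(13N)! ~ (2π N)^(13/2) (N/e)^(13N) / [sqrt(2π·13N) (13N/e)^(13N)]
     = (2π N)^(13/2) / sqrt(2π·13N) · (N/(13N))^(13N)
     = (2π N)^((13−1)/2) / sqrt(13) · 13^(−13N).
Since 13^13 > 1, the factor 13^(−13N) decays exponentially, so the ratio → 0. Substituting N = 17n gives the stated form.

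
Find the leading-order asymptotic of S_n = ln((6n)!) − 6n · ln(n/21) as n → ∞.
S_n ~ 6n · (ln 126 − 1) + O(ln n)

Stirling: ln((6n)!) = 6n ln(6n) − 6n + O(ln n).
  S_n = 6n ln(6n) − 6n − 6n ln(n/21) + O(ln n)
      = 6n ln(6n) − 6n ln n + 6n ln 21 − 6n + O(ln n)
      = 6n ln 6 + 6n ln 21 − 6n + O(ln n)
      = 6n (ln 126 − 1) + O(ln n).
Numerically ln(126) − 1 ≈ 3.8363.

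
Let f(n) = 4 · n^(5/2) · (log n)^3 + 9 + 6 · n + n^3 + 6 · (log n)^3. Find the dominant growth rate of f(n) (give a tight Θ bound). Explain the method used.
f(n) ∈ Θ(n^3)

Compare the terms by growth order. For large n, n^a · (log n)^b dominates n^a' · (log n)^b' iff a > a', or (a = a' and b > b'). Ranking the 5 terms shows the dominant one is n^3. Hence f(n) ∈ Θ(n^3).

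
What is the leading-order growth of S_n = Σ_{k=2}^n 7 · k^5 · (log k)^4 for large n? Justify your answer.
S_n ~ 7 · n^6 · (log n)^4 / 6

By integral comparison, S_n = ∫_1^n 7 · x^5 · (log x)^4 dx + O(n^5 · (log n)^4). For the integral, the leading term of ∫_1^n x^5 (log x)^4 dx is n^6/6 · (log n)^4 (by repeated integration by parts; each step lowers the log-exponent and produces a relatively O(1/log n) correction). Hence S_n ~ 7 · n^6 · (log n)^4 / 6.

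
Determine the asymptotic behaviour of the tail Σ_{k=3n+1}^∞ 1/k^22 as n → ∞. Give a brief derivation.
Σ_{k>3n} 1/k^22 ~ 1/(21 · (3n)^21)

Compare to the integral: ∫_{3n}^∞ x^(−22) dx = [−x^(−21)/21]_{3n}^∞ = 1/((22−1)·(3n)^21). Euler-Maclaurin then gives
  Σ_{k>3n} 1/k^22 = ∫_{3n}^∞ dx/x^22 − 1/(2·(3n)^22) + O(1/(3n)^23).
(Equivalently this is ζ(22) − Σ_{k≤3n} 1/k^22.)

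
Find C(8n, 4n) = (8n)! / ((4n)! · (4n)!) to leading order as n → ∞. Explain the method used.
C(8n, 4n) ~ (4)^(4n) · sqrt(1/(π·4n))

Write N = 4n. Apply Stirling to each factorial:
  (2N)! ~ sqrt(2π·2N) · (2N/e)^(2N),
  N! ~ sqrt(2π N) · (N/e)^N,
  (1N)! ~ sqrt(2π·1N) · (1N/e)^(1N).
The exponential factors combine to (2N)^(2N) / (N^N · (1N)^(1N)) = 2^(2N)/1^(1N) = (2^2/1^1)^N = (4)^N.
The square-root prefactors combine to sqrt(2π·2N) / (sqrt(2π N)·sqrt(2π·1N)) = sqrt(2 / (2π·1·N)) = sqrt(1/(π·4n)).
Substituting N = 4n: C(8n, 4n) ~ (4)^(4n) · sqrt(1/(π·4n)).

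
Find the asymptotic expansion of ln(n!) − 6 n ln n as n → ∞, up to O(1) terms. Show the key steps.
ln(n!) − 6 n ln n = −5 n ln n − n + (1/2) ln(2π n) + O(1/n)

Stirling: ln((n)!) = n ln(n) − n + (1/2) ln(2π·n) + O(1/n).
Here n ln(n) = n ln n.
Subtract 6n ln n: leading term is (1 − 6) n ln n = −5 n ln n. The next term is −n. Then the (1/2) ln(2π·n) correction.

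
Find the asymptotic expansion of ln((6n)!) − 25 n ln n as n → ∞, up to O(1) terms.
ln((6n)!) − 25 n ln n = −19 n ln n + 6(ln 6 − 1) n + (1/2) ln(2π·6n) + O(1/n)

Stirling: ln((6n)!) = 6n ln(6n) − 6n + (1/2) ln(2π·6n) + O(1/n).
Expand 6n ln(6n) = 6n (ln n + ln 6) = 6n ln n + 6n ln 6.
Subtract 25n ln n: leading term is (6 − 25) n ln n = −19 n ln n. The next term is 6n ln 6 − 6n = 6(ln 6 − 1) n. Then the (1/2) ln(2π·6n) correction.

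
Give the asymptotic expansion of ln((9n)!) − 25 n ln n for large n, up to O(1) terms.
ln((9n)!) − 25 n ln n = −16 n ln n + 9(ln 9 − 1) n + (1/2) ln(2π·9n) + O(1/n)

Stirling: ln((9n)!) = 9n ln(9n) − 9n + (1/2) ln(2π·9n) + O(1/n).
Expand 9n ln(9n) = 9n (ln n + ln 9) = 9n ln n + 9n ln 9.
Subtract 25n ln n: leading term is (9 − 25) n ln n = −16 n ln n. The next term is 9n ln 9 − 9n = 9(ln 9 − 1) n. Then the (1/2) ln(2π·9n) correction.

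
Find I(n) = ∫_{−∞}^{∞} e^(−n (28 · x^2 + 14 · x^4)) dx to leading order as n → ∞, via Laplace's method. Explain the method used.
I(n) ~ sqrt(π/(28n))

φ(x) = 28 · x^2 + 14 · x^4 has its unique global minimum at x* = 0 (since φ'(x) = 56x + 56x^3 = 0 only at x = 0 for real x with both coefficients positive, and φ → ∞ as |x| → ∞). At x* = 0, φ(0) = 0 and φ''(0) = 56. Laplace's method then gives
  I(n) ~ sqrt(2π / (n · φ''(0))) · e^(−n φ(0)) = sqrt(2π / (56n)) = sqrt(π/(28n)).
The 14 · x^4 term contributes only at subleading order (an O(1/n) relative correction).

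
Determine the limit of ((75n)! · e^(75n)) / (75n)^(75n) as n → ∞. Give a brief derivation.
lim = ∞

Stirling: (75n)! ~ sqrt(2π·75n) · (75n/e)^(75n). Hence
  (75n)! · e^(75n) / (75n)^(75n) ~ sqrt(2π·75n) = sqrt(2π·75) · sqrt(n) → ∞.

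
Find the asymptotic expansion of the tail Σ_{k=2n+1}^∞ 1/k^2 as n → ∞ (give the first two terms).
Σ_{k>2n} 1/k^2 = 1/(1 · (2n)) − 1/(2 · (2n)^2) + O(1/(2n)^3)

Compare to the integral: ∫_{2n}^∞ x^(−2) dx = [−x^(−1)/1]_{2n}^∞ = 1/((2−1)·(2n)). The Euler-Maclaurin correction adds −f(2n)/2 = −1/(2·(2n)^2). Euler-Maclaurin then gives
  Σ_{k>2n} 1/k^2 = ∫_{2n}^∞ dx/x^2 − 1/(2·(2n)^2) + O(1/(2n)^3).
(Equivalently this is ζ(2) − Σ_{k≤2n} 1/k^2.)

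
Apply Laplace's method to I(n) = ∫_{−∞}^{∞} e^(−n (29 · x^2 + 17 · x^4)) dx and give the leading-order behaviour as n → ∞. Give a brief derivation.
I(n) ~ sqrt(π/(29n))

φ(x) = 29 · x^2 + 17 · x^4 has its unique global minimum at x* = 0 (since φ'(x) = 58x + 68x^3 = 0 only at x = 0 for real x with both coefficients positive, and φ → ∞ as |x| → ∞). At x* = 0, φ(0) = 0 and φ''(0) = 58. Laplace's method then gives
  I(n) ~ sqrt(2π / (n · φ''(0))) · e^(−n φ(0)) = sqrt(2π / (58n)) = sqrt(π/(29n)).
The 17 · x^4 term contributes only at subleading order (an O(1/n) relative correction).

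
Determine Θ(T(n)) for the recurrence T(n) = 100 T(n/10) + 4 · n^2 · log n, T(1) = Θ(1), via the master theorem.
T(n) = Θ(n^2 · (log n)^2)

Here log_10 100 = 2 and f(n) = 4 · n^2 · log n = Θ(n^(log_10 100) · (log n)^1). This is the extended Case 2 of the master theorem (f matches the critical exponent up to log factors), giving T(n) = Θ(n^(log_10 100) · (log n)^(1+1)) = Θ(n^2 · (log n)^2).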